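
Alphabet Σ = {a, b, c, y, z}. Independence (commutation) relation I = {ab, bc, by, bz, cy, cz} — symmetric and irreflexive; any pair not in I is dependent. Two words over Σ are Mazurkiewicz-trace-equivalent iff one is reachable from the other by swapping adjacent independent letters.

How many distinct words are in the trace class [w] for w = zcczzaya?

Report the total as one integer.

drop 0:z onto floor
drop 1:c onto floor
drop 2:c onto {1:c}
drop 3:z onto {0:z}
drop 4:z onto {3:z}
drop 5:a onto {2:c, 4:z}
drop 6:y onto {5:a}
drop 7:a onto {6:y}
ground layer = {0:z, 1:c}
drop-orders for the pieces not yet dropped (sum over which currently-grounded one goes next):
  1 to go: {7} 1
  2 to go: {6,7} 1
  3 to go: {5,6,7} 1
  4 to go: {2,5,6,7} 1  {4,5,6,7} 1
  5 to go: {1,2,5,6,7} 1  {2,4,5,6,7} 2  {3,4,5,6,7} 1
  6 to go: {0,3,4,5,6,7} 1  {1,2,4,5,6,7} 3  {2,3,4,5,6,7} 3
  if 0:z drops first: 6 orders
  if 1:c drops first: 4 orders
heap linearizations: 10

10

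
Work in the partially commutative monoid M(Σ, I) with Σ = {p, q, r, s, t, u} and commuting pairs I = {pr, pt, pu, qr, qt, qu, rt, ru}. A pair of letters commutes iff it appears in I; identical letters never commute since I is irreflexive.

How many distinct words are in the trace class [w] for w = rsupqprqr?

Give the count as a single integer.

drop 0:r onto floor
drop 1:s onto {0:r}
drop 2:u onto {1:s}
drop 3:p onto {1:s}
drop 4:q onto {3:p}
drop 5:p onto {4:q}
drop 6:r onto {1:s}
drop 7:q onto {5:p}
drop 8:r onto {6:r}
ground layer = {0:r}
drop-orders for the pieces not yet dropped (sum over which currently-grounded one goes next):
  1 to go: {2} 1  {7} 1  {8} 1
  2 to go: {2,7} 2  {2,8} 2  {5,7} 1  {6,8} 1  {7,8} 2
  3 to go: {2,5,7} 3  {2,6,8} 3  {2,7,8} 6  {4,5,7} 1  {5,7,8} 3  {6,7,8} 3
  4 to go: {2,4,5,7} 4  {2,5,7,8} 12  {2,6,7,8} 12  {3,4,5,7} 1  {4,5,7,8} 4  {5,6,7,8} 6
  5 to go: {2,3,4,5,7} 5  {2,4,5,7,8} 20  {2,5,6,7,8} 30  {3,4,5,7,8} 5  {4,5,6,7,8} 10
  6 to go: {2,3,4,5,7,8} 30  {2,4,5,6,7,8} 60  {3,4,5,6,7,8} 15
  7 to go: {2,3,4,5,6,7,8} 105
  if 0:r drops first: 105 orders

105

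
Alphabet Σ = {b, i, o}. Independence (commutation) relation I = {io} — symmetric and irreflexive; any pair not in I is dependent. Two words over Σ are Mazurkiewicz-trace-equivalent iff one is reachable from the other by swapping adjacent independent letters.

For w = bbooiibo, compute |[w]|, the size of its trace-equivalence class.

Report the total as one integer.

6

drop 0:b onto floor
drop 1:b onto {0:b}
drop 2:o onto {1:b}
drop 3:o onto {2:o}
drop 4:i onto {1:b}
drop 5:i onto {4:i}
drop 6:b onto {3:o, 5:i}
drop 7:o onto {6:b}
ground layer = {0:b}
drop-orders for the pieces not yet dropped (sum over which currently-grounded one goes next):
  1 to go: {7} 1
  2 to go: {6,7} 1
  3 to go: {3,6,7} 1  {5,6,7} 1
  4 to go: {2,3,6,7} 1  {3,5,6,7} 2  {4,5,6,7} 1
  5 to go: {2,3,5,6,7} 3  {3,4,5,6,7} 3
  6 to go: {2,3,4,5,6,7} 6
  if 0:b drops first: 6 orders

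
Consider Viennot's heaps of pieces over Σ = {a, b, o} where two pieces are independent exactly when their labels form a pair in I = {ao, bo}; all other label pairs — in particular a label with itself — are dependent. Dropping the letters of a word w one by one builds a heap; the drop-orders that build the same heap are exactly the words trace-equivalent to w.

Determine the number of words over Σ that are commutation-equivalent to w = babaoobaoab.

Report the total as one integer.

165

0(b) covers ∅
1(a) covers 0:b
2(b) covers 1:a
3(a) covers 2:b
4(o) covers ∅
5(o) covers 4:o
6(b) covers 3:a
7(a) covers 6:b
8(o) covers 5:o
9(a) covers 7:a
10(b) covers 9:a
floor of heap: 0:b, 4:o
completions by unplaced set U, small U first (add the entries for U minus each lowest piece of U):
  |U|=1: {8}:1  {10}:1
  |U|=2: {5,8}:1  {8,10}:2  {9,10}:1
  |U|=3: {4,5,8}:1  {5,8,10}:3  {7,9,10}:1  {8,9,10}:3
  |U|=4: {4,5,8,10}:4  {5,8,9,10}:6  {6,7,9,10}:1  {7,8,9,10}:4
  |U|=5: {3,6,7,9,10}:1  {4,5,8,9,10}:10  {5,7,8,9,10}:10  {6,7,8,9,10}:5
  |U|=6: {2,3,6,7,9,10}:1  {3,6,7,8,9,10}:6  {4,5,7,8,9,10}:20  {5,6,7,8,9,10}:15
  |U|=7: {1,2,3,6,7,9,10}:1  {2,3,6,7,8,9,10}:7  {3,5,6,7,8,9,10}:21  {4,5,6,7,8,9,10}:35
  |U|=8: {0,1,2,3,6,7,9,10}:1  {1,2,3,6,7,8,9,10}:8  {2,3,5,6,7,8,9,10}:28  {3,4,5,6,7,8,9,10}:56
  |U|=9: {0,1,2,3,6,7,8,9,10}:9  {1,2,3,5,6,7,8,9,10}:36  {2,3,4,5,6,7,8,9,10}:84
  start at 0(b): 120
  start at 4(o): 45
sum over floor = 165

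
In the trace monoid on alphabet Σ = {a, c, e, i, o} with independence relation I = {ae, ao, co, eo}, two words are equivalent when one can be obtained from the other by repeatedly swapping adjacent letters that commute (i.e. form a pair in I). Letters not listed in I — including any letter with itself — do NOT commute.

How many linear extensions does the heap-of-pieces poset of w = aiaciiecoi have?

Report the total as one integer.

3

0(a) covers ∅
1(i) covers 0:a
2(a) covers 1:i
3(c) covers 2:a
4(i) covers 3:c
5(i) covers 4:i
6(e) covers 5:i
7(c) covers 6:e
8(o) covers 5:i
9(i) covers 7:c, 8:o
floor of heap: 0:a
completions by unplaced set U, small U first (add the entries for U minus each lowest piece of U):
  |U|=1: {9}:1
  |U|=2: {7,9}:1  {8,9}:1
  |U|=3: {6,7,9}:1  {7,8,9}:2
  |U|=4: {6,7,8,9}:3
  |U|=5: {5,6,7,8,9}:3
  |U|=6: {4,5,6,7,8,9}:3
  |U|=7: {3,4,5,6,7,8,9}:3
  |U|=8: {2,3,4,5,6,7,8,9}:3
  start at 0(a): 3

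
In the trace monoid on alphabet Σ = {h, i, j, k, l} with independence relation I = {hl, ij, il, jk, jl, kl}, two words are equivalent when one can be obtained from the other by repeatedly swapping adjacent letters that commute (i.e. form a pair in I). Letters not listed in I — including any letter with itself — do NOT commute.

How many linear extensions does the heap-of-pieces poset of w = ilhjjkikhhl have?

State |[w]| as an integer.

drop 0:i onto floor
drop 1:l onto floor
drop 2:h onto {0:i}
drop 3:j onto {2:h}
drop 4:j onto {3:j}
drop 5:k onto {2:h}
drop 6:i onto {5:k}
drop 7:k onto {6:i}
drop 8:h onto {4:j, 7:k}
drop 9:h onto {8:h}
drop 10:l onto {1:l}
ground layer = {0:i, 1:l}
drop-orders for the pieces not yet dropped (sum over which currently-grounded one goes next):
  1 to go: {9} 1  {10} 1
  2 to go: {1,10} 1  {8,9} 1  {9,10} 2
  3 to go: {1,9,10} 3  {4,8,9} 1  {7,8,9} 1  {8,9,10} 3
  4 to go: {1,8,9,10} 6  {3,4,8,9} 1  {4,7,8,9} 2  {4,8,9,10} 4  {6,7,8,9} 1  {7,8,9,10} 4
  5 to go: {1,4,8,9,10} 10  {1,7,8,9,10} 10  {3,4,7,8,9} 3  {3,4,8,9,10} 5  {4,6,7,8,9} 3  {4,7,8,9,10} 10  {5,6,7,8,9} 1  {6,7,8,9,10} 5
  6 to go: {1,3,4,8,9,10} 15  {1,4,7,8,9,10} 30  {1,6,7,8,9,10} 15  {3,4,6,7,8,9} 6  {3,4,7,8,9,10} 18  {4,5,6,7,8,9} 4  {4,6,7,8,9,10} 18  {5,6,7,8,9,10} 6
  7 to go: {1,3,4,7,8,9,10} 63  {1,4,6,7,8,9,10} 63  {1,5,6,7,8,9,10} 21  {3,4,5,6,7,8,9} 10  {3,4,6,7,8,9,10} 42  {4,5,6,7,8,9,10} 28
  8 to go: {1,3,4,6,7,8,9,10} 168  {1,4,5,6,7,8,9,10} 112  {2,3,4,5,6,7,8,9} 10  {3,4,5,6,7,8,9,10} 80
  9 to go: {0,2,3,4,5,6,7,8,9} 10  {1,3,4,5,6,7,8,9,10} 360  {2,3,4,5,6,7,8,9,10} 90
  if 0:i drops first: 450 orders
  if 1:l drops first: 100 orders
heap linearizations: 550

550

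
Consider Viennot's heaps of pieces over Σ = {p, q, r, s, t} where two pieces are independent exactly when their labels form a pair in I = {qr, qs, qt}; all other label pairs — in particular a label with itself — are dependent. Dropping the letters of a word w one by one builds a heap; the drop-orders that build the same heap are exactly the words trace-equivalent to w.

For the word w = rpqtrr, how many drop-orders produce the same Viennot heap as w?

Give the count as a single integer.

piece 0:r — minimal
piece 1:p rests on {0:r}
piece 2:q rests on {1:p}
piece 3:t rests on {1:p}
piece 4:r rests on {3:t}
piece 5:r rests on {4:r}
minimal pieces: {0:r}
ways to finish when only these pieces remain (= sum over removing one remaining piece with nothing left below it):
  1 left: {2}→1  {5}→1
  2 left: {2,5}→2  {4,5}→1
  3 left: {2,4,5}→3  {3,4,5}→1
  4 left: {2,3,4,5}→4
  placing 0:r first → 4 extensions

4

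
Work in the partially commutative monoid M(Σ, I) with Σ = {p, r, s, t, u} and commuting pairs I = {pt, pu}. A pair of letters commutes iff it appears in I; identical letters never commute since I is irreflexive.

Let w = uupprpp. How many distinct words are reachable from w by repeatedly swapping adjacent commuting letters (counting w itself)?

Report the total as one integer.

6

0(u) covers ∅
1(u) covers 0:u
2(p) covers ∅
3(p) covers 2:p
4(r) covers 1:u, 3:p
5(p) covers 4:r
6(p) covers 5:p
floor of heap: 0:u, 2:p
completions by unplaced set U, small U first (add the entries for U minus each lowest piece of U):
  |U|=1: {6}:1
  |U|=2: {5,6}:1
  |U|=3: {4,5,6}:1
  |U|=4: {1,4,5,6}:1  {3,4,5,6}:1
  |U|=5: {0,1,4,5,6}:1  {1,3,4,5,6}:2  {2,3,4,5,6}:1
  start at 0(u): 3
  start at 2(p): 3
sum over floor = 6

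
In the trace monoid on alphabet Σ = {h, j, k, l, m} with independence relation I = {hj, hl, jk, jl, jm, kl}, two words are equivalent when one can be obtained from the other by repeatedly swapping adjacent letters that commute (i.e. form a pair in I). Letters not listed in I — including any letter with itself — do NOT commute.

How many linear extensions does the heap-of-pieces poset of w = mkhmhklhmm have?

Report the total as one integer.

drop 0:m onto floor
drop 1:k onto {0:m}
drop 2:h onto {1:k}
drop 3:m onto {2:h}
drop 4:h onto {3:m}
drop 5:k onto {4:h}
drop 6:l onto {3:m}
drop 7:h onto {5:k}
drop 8:m onto {6:l, 7:h}
drop 9:m onto {8:m}
ground layer = {0:m}
drop-orders for the pieces not yet dropped (sum over which currently-grounded one goes next):
  1 to go: {9} 1
  2 to go: {8,9} 1
  3 to go: {6,8,9} 1  {7,8,9} 1
  4 to go: {5,7,8,9} 1  {6,7,8,9} 2
  5 to go: {4,5,7,8,9} 1  {5,6,7,8,9} 3
  6 to go: {4,5,6,7,8,9} 4
  7 to go: {3,4,5,6,7,8,9} 4
  8 to go: {2,3,4,5,6,7,8,9} 4
  if 0:m drops first: 4 orders

4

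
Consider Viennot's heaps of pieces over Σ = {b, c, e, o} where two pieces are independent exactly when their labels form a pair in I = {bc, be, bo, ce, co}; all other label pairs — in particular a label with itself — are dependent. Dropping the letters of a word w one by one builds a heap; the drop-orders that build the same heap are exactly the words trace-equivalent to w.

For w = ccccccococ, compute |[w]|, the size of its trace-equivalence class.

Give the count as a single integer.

#0=c has no predecessor
#1=c depends on [0:c]
#2=c depends on [1:c]
#3=c depends on [2:c]
#4=c depends on [3:c]
#5=c depends on [4:c]
#6=o has no predecessor
#7=c depends on [5:c]
#8=o depends on [6:o]
#9=c depends on [7:c]
sources: [0:c, 6:o]
N(rest) = Σ N(rest − s) over sources s of rest; N(one piece) = 1:
  size 1 → [8]=1  [9]=1
  size 2 → [6,8]=1  [7,9]=1  [8,9]=2
  size 3 → [5,7,9]=1  [6,8,9]=3  [7,8,9]=3
  size 4 → [4,5,7,9]=1  [5,7,8,9]=4  [6,7,8,9]=6
  size 5 → [3,4,5,7,9]=1  [4,5,7,8,9]=5  [5,6,7,8,9]=10
  size 6 → [2,3,4,5,7,9]=1  [3,4,5,7,8,9]=6  [4,5,6,7,8,9]=15
  size 7 → [1,2,3,4,5,7,9]=1  [2,3,4,5,7,8,9]=7  [3,4,5,6,7,8,9]=21
  size 8 → [0,1,2,3,4,5,7,9]=1  [1,2,3,4,5,7,8,9]=8  [2,3,4,5,6,7,8,9]=28
  first=0(c) contributes 36
  first=6(o) contributes 9
|[w]| = 45

45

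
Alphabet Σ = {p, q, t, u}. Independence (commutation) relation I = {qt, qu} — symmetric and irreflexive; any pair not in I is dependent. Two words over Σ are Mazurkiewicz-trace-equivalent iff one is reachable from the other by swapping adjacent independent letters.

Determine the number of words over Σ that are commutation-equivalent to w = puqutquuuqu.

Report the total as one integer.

120

0(p) covers ∅
1(u) covers 0:p
2(q) covers 0:p
3(u) covers 1:u
4(t) covers 3:u
5(q) covers 2:q
6(u) covers 4:t
7(u) covers 6:u
8(u) covers 7:u
9(q) covers 5:q
10(u) covers 8:u
floor of heap: 0:p
completions by unplaced set U, small U first (add the entries for U minus each lowest piece of U):
  |U|=1: {9}:1  {10}:1
  |U|=2: {5,9}:1  {8,10}:1  {9,10}:2
  |U|=3: {2,5,9}:1  {5,9,10}:3  {7,8,10}:1  {8,9,10}:3
  |U|=4: {2,5,9,10}:4  {5,8,9,10}:6  {6,7,8,10}:1  {7,8,9,10}:4
  |U|=5: {2,5,8,9,10}:10  {4,6,7,8,10}:1  {5,7,8,9,10}:10  {6,7,8,9,10}:5
  |U|=6: {2,5,7,8,9,10}:20  {3,4,6,7,8,10}:1  {4,6,7,8,9,10}:6  {5,6,7,8,9,10}:15
  |U|=7: {1,3,4,6,7,8,10}:1  {2,5,6,7,8,9,10}:35  {3,4,6,7,8,9,10}:7  {4,5,6,7,8,9,10}:21
  |U|=8: {1,3,4,6,7,8,9,10}:8  {2,4,5,6,7,8,9,10}:56  {3,4,5,6,7,8,9,10}:28
  |U|=9: {1,3,4,5,6,7,8,9,10}:36  {2,3,4,5,6,7,8,9,10}:84
  start at 0(p): 120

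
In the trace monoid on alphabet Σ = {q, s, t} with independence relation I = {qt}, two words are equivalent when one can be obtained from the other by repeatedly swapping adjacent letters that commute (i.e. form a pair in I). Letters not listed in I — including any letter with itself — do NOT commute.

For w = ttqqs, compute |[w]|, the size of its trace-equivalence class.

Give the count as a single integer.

6

piece 0:t — minimal
piece 1:t rests on {0:t}
piece 2:q — minimal
piece 3:q rests on {2:q}
piece 4:s rests on {1:t, 3:q}
minimal pieces: {0:t, 2:q}
ways to finish when only these pieces remain (= sum over removing one remaining piece with nothing left below it):
  1 left: {4}→1
  2 left: {1,4}→1  {3,4}→1
  3 left: {0,1,4}→1  {1,3,4}→2  {2,3,4}→1
  placing 0:t first → 3 extensions
  placing 2:q first → 3 extensions
total linear extensions = 6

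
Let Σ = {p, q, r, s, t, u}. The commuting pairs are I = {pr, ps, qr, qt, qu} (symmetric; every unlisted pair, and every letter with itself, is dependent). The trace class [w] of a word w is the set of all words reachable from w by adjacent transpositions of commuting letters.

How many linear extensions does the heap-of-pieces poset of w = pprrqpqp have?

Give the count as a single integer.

piece 0:p — minimal
piece 1:p rests on {0:p}
piece 2:r — minimal
piece 3:r rests on {2:r}
piece 4:q rests on {1:p}
piece 5:p rests on {4:q}
piece 6:q rests on {5:p}
piece 7:p rests on {6:q}
minimal pieces: {0:p, 2:r}
ways to finish when only these pieces remain (= sum over removing one remaining piece with nothing left below it):
  1 left: {3}→1  {7}→1
  2 left: {2,3}→1  {3,7}→2  {6,7}→1
  3 left: {2,3,7}→3  {3,6,7}→3  {5,6,7}→1
  4 left: {2,3,6,7}→6  {3,5,6,7}→4  {4,5,6,7}→1
  5 left: {1,4,5,6,7}→1  {2,3,5,6,7}→10  {3,4,5,6,7}→5
  6 left: {0,1,4,5,6,7}→1  {1,3,4,5,6,7}→6  {2,3,4,5,6,7}→15
  placing 0:p first → 21 extensions
  placing 2:r first → 7 extensions
total linear extensions = 28

28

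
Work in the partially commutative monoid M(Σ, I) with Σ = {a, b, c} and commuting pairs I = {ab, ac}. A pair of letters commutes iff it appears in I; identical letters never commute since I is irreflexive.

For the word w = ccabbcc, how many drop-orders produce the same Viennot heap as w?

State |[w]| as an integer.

7

#0=c has no predecessor
#1=c depends on [0:c]
#2=a has no predecessor
#3=b depends on [1:c]
#4=b depends on [3:b]
#5=c depends on [4:b]
#6=c depends on [5:c]
sources: [0:c, 2:a]
N(rest) = Σ N(rest − s) over sources s of rest; N(one piece) = 1:
  size 1 → [2]=1  [6]=1
  size 2 → [2,6]=2  [5,6]=1
  size 3 → [2,5,6]=3  [4,5,6]=1
  size 4 → [2,4,5,6]=4  [3,4,5,6]=1
  size 5 → [1,3,4,5,6]=1  [2,3,4,5,6]=5
  first=0(c) contributes 6
  first=2(a) contributes 1
|[w]| = 7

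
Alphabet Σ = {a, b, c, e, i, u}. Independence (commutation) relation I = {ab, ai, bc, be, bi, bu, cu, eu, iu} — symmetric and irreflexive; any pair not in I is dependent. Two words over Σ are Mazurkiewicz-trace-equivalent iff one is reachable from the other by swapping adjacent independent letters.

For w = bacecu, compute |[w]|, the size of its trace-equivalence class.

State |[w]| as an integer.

24

drop 0:b onto floor
drop 1:a onto floor
drop 2:c onto {1:a}
drop 3:e onto {2:c}
drop 4:c onto {3:e}
drop 5:u onto {1:a}
ground layer = {0:b, 1:a}
drop-orders for the pieces not yet dropped (sum over which currently-grounded one goes next):
  1 to go: {0} 1  {4} 1  {5} 1
  2 to go: {0,4} 2  {0,5} 2  {3,4} 1  {4,5} 2
  3 to go: {0,3,4} 3  {0,4,5} 6  {2,3,4} 1  {3,4,5} 3
  4 to go: {0,2,3,4} 4  {0,3,4,5} 12  {2,3,4,5} 4
  if 0:b drops first: 4 orders
  if 1:a drops first: 20 orders
heap linearizations: 24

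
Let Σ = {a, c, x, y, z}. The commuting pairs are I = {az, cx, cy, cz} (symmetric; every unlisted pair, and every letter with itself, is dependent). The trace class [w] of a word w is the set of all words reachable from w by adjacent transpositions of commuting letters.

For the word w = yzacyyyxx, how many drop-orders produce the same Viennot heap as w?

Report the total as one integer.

13

drop 0:y onto floor
drop 1:z onto {0:y}
drop 2:a onto {0:y}
drop 3:c onto {2:a}
drop 4:y onto {1:z, 2:a}
drop 5:y onto {4:y}
drop 6:y onto {5:y}
drop 7:x onto {6:y}
drop 8:x onto {7:x}
ground layer = {0:y}
drop-orders for the pieces not yet dropped (sum over which currently-grounded one goes next):
  1 to go: {3} 1  {8} 1
  2 to go: {3,8} 2  {7,8} 1
  3 to go: {3,7,8} 3  {6,7,8} 1
  4 to go: {3,6,7,8} 4  {5,6,7,8} 1
  5 to go: {3,5,6,7,8} 5  {4,5,6,7,8} 1
  6 to go: {1,4,5,6,7,8} 1  {3,4,5,6,7,8} 6
  7 to go: {1,3,4,5,6,7,8} 7  {2,3,4,5,6,7,8} 6
  if 0:y drops first: 13 orders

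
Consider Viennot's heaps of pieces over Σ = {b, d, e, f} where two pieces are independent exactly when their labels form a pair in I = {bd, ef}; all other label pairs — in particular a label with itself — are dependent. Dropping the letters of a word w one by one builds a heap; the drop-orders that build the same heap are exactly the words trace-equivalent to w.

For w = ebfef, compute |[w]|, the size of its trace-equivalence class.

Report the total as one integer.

piece 0:e — minimal
piece 1:b rests on {0:e}
piece 2:f rests on {1:b}
piece 3:e rests on {1:b}
piece 4:f rests on {2:f}
minimal pieces: {0:e}
ways to finish when only these pieces remain (= sum over removing one remaining piece with nothing left below it):
  1 left: {3}→1  {4}→1
  2 left: {2,4}→1  {3,4}→2
  3 left: {2,3,4}→3
  placing 0:e first → 3 extensions

3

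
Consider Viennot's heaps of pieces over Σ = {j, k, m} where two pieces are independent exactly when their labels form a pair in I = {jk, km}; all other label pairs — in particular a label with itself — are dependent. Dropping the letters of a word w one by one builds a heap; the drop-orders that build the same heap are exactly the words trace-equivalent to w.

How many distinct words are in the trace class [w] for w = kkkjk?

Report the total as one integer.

5

piece 0:k — minimal
piece 1:k rests on {0:k}
piece 2:k rests on {1:k}
piece 3:j — minimal
piece 4:k rests on {2:k}
minimal pieces: {0:k, 3:j}
ways to finish when only these pieces remain (= sum over removing one remaining piece with nothing left below it):
  1 left: {3}→1  {4}→1
  2 left: {2,4}→1  {3,4}→2
  3 left: {1,2,4}→1  {2,3,4}→3
  placing 0:k first → 4 extensions
  placing 3:j first → 1 extensions
total linear extensions = 5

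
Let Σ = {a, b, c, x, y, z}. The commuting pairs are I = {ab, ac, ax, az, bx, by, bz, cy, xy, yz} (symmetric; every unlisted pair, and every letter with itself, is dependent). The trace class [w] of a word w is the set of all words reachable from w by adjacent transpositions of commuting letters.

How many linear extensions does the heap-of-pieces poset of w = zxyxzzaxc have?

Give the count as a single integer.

36

0(z) covers ∅
1(x) covers 0:z
2(y) covers ∅
3(x) covers 1:x
4(z) covers 3:x
5(z) covers 4:z
6(a) covers 2:y
7(x) covers 5:z
8(c) covers 7:x
floor of heap: 0:z, 2:y
completions by unplaced set U, small U first (add the entries for U minus each lowest piece of U):
  |U|=1: {6}:1  {8}:1
  |U|=2: {2,6}:1  {6,8}:2  {7,8}:1
  |U|=3: {2,6,8}:3  {5,7,8}:1  {6,7,8}:3
  |U|=4: {2,6,7,8}:6  {4,5,7,8}:1  {5,6,7,8}:4
  |U|=5: {2,5,6,7,8}:10  {3,4,5,7,8}:1  {4,5,6,7,8}:5
  |U|=6: {1,3,4,5,7,8}:1  {2,4,5,6,7,8}:15  {3,4,5,6,7,8}:6
  |U|=7: {0,1,3,4,5,7,8}:1  {1,3,4,5,6,7,8}:7  {2,3,4,5,6,7,8}:21
  start at 0(z): 28
  start at 2(y): 8
sum over floor = 36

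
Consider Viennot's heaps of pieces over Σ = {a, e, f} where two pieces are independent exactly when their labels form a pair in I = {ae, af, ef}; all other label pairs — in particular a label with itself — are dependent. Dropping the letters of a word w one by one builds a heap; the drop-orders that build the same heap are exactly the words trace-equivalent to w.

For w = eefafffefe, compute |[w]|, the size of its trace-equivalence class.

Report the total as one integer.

0(e) covers ∅
1(e) covers 0:e
2(f) covers ∅
3(a) covers ∅
4(f) covers 2:f
5(f) covers 4:f
6(f) covers 5:f
7(e) covers 1:e
8(f) covers 6:f
9(e) covers 7:e
floor of heap: 0:e, 2:f, 3:a
completions by unplaced set U, small U first (add the entries for U minus each lowest piece of U):
  |U|=1: {3}:1  {8}:1  {9}:1
  |U|=2: {3,8}:2  {3,9}:2  {6,8}:1  {7,9}:1  {8,9}:2
  |U|=3: {1,7,9}:1  {3,6,8}:3  {3,7,9}:3  {3,8,9}:6  {5,6,8}:1  {6,8,9}:3  {7,8,9}:3
  |U|=4: {0,1,7,9}:1  {1,3,7,9}:4  {1,7,8,9}:4  {3,5,6,8}:4  {3,6,8,9}:12  {3,7,8,9}:12  {4,5,6,8}:1  {5,6,8,9}:4  {6,7,8,9}:6
  |U|=5: {0,1,3,7,9}:5  {0,1,7,8,9}:5  {1,3,7,8,9}:20  {1,6,7,8,9}:10  {2,4,5,6,8}:1  {3,4,5,6,8}:5  {3,5,6,8,9}:20  {3,6,7,8,9}:30  {4,5,6,8,9}:5  {5,6,7,8,9}:10
  |U|=6: {0,1,3,7,8,9}:30  {0,1,6,7,8,9}:15  {1,3,6,7,8,9}:60  {1,5,6,7,8,9}:20  {2,3,4,5,6,8}:6  {2,4,5,6,8,9}:6  {3,4,5,6,8,9}:30  {3,5,6,7,8,9}:60  {4,5,6,7,8,9}:15
  |U|=7: {0,1,3,6,7,8,9}:105  {0,1,5,6,7,8,9}:35  {1,3,5,6,7,8,9}:140  {1,4,5,6,7,8,9}:35  {2,3,4,5,6,8,9}:42  {2,4,5,6,7,8,9}:21  {3,4,5,6,7,8,9}:105
  |U|=8: {0,1,3,5,6,7,8,9}:280  {0,1,4,5,6,7,8,9}:70  {1,2,4,5,6,7,8,9}:56  {1,3,4,5,6,7,8,9}:280  {2,3,4,5,6,7,8,9}:168
  start at 0(e): 504
  start at 2(f): 630
  start at 3(a): 126
sum over floor = 1260

1260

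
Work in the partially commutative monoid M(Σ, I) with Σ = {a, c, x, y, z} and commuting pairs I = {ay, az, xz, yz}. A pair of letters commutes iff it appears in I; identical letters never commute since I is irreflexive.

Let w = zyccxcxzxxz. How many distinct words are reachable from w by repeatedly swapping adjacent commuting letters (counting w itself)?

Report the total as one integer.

0(z) covers ∅
1(y) covers ∅
2(c) covers 0:z, 1:y
3(c) covers 2:c
4(x) covers 3:c
5(c) covers 4:x
6(x) covers 5:c
7(z) covers 5:c
8(x) covers 6:x
9(x) covers 8:x
10(z) covers 7:z
floor of heap: 0:z, 1:y
completions by unplaced set U, small U first (add the entries for U minus each lowest piece of U):
  |U|=1: {9}:1  {10}:1
  |U|=2: {7,10}:1  {8,9}:1  {9,10}:2
  |U|=3: {6,8,9}:1  {7,9,10}:3  {8,9,10}:3
  |U|=4: {6,8,9,10}:4  {7,8,9,10}:6
  |U|=5: {6,7,8,9,10}:10
  |U|=6: {5,6,7,8,9,10}:10
  |U|=7: {4,5,6,7,8,9,10}:10
  |U|=8: {3,4,5,6,7,8,9,10}:10
  |U|=9: {2,3,4,5,6,7,8,9,10}:10
  start at 0(z): 10
  start at 1(y): 10
sum over floor = 20

20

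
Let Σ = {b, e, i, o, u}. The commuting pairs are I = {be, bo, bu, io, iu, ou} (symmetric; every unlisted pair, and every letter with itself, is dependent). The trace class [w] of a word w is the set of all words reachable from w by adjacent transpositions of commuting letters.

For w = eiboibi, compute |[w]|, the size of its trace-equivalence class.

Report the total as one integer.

0(e) covers ∅
1(i) covers 0:e
2(b) covers 1:i
3(o) covers 0:e
4(i) covers 2:b
5(b) covers 4:i
6(i) covers 5:b
floor of heap: 0:e
completions by unplaced set U, small U first (add the entries for U minus each lowest piece of U):
  |U|=1: {3}:1  {6}:1
  |U|=2: {3,6}:2  {5,6}:1
  |U|=3: {3,5,6}:3  {4,5,6}:1
  |U|=4: {2,4,5,6}:1  {3,4,5,6}:4
  |U|=5: {1,2,4,5,6}:1  {2,3,4,5,6}:5
  start at 0(e): 6

6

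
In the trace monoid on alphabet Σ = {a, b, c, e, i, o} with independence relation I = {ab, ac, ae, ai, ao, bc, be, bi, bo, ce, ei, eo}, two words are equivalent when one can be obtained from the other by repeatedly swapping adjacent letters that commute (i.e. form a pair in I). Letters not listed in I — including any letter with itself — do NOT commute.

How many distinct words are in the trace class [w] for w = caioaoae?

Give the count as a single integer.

drop 0:c onto floor
drop 1:a onto floor
drop 2:i onto {0:c}
drop 3:o onto {2:i}
drop 4:a onto {1:a}
drop 5:o onto {3:o}
drop 6:a onto {4:a}
drop 7:e onto floor
ground layer = {0:c, 1:a, 7:e}
drop-orders for the pieces not yet dropped (sum over which currently-grounded one goes next):
  1 to go: {5} 1  {6} 1  {7} 1
  2 to go: {3,5} 1  {4,6} 1  {5,6} 2  {5,7} 2  {6,7} 2
  3 to go: {1,4,6} 1  {2,3,5} 1  {3,5,6} 3  {3,5,7} 3  {4,5,6} 3  {4,6,7} 3  {5,6,7} 6
  4 to go: {0,2,3,5} 1  {1,4,5,6} 4  {1,4,6,7} 4  {2,3,5,6} 4  {2,3,5,7} 4  {3,4,5,6} 6  {3,5,6,7} 12  {4,5,6,7} 12
  5 to go: {0,2,3,5,6} 5  {0,2,3,5,7} 5  {1,3,4,5,6} 10  {1,4,5,6,7} 20  {2,3,4,5,6} 10  {2,3,5,6,7} 20  {3,4,5,6,7} 30
  6 to go: {0,2,3,4,5,6} 15  {0,2,3,5,6,7} 30  {1,2,3,4,5,6} 20  {1,3,4,5,6,7} 60  {2,3,4,5,6,7} 60
  if 0:c drops first: 140 orders
  if 1:a drops first: 105 orders
  if 7:e drops first: 35 orders
heap linearizations: 280

280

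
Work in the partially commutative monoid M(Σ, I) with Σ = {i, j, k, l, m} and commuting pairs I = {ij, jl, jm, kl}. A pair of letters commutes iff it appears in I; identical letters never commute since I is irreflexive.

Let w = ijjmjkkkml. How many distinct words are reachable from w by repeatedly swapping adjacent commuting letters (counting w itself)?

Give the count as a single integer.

10

piece 0:i — minimal
piece 1:j — minimal
piece 2:j rests on {1:j}
piece 3:m rests on {0:i}
piece 4:j rests on {2:j}
piece 5:k rests on {3:m, 4:j}
piece 6:k rests on {5:k}
piece 7:k rests on {6:k}
piece 8:m rests on {7:k}
piece 9:l rests on {8:m}
minimal pieces: {0:i, 1:j}
ways to finish when only these pieces remain (= sum over removing one remaining piece with nothing left below it):
  1 left: {9}→1
  2 left: {8,9}→1
  3 left: {7,8,9}→1
  4 left: {6,7,8,9}→1
  5 left: {5,6,7,8,9}→1
  6 left: {3,5,6,7,8,9}→1  {4,5,6,7,8,9}→1
  7 left: {0,3,5,6,7,8,9}→1  {2,4,5,6,7,8,9}→1  {3,4,5,6,7,8,9}→2
  8 left: {0,3,4,5,6,7,8,9}→3  {1,2,4,5,6,7,8,9}→1  {2,3,4,5,6,7,8,9}→3
  placing 0:i first → 4 extensions
  placing 1:j first → 6 extensions
total linear extensions = 10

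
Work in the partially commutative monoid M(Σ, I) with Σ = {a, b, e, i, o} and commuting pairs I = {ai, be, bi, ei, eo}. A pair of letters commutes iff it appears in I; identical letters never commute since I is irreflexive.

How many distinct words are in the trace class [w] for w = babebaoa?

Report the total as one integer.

3

#0=b has no predecessor
#1=a depends on [0:b]
#2=b depends on [1:a]
#3=e depends on [1:a]
#4=b depends on [2:b]
#5=a depends on [3:e, 4:b]
#6=o depends on [5:a]
#7=a depends on [6:o]
sources: [0:b]
N(rest) = Σ N(rest − s) over sources s of rest; N(one piece) = 1:
  size 1 → [7]=1
  size 2 → [6,7]=1
  size 3 → [5,6,7]=1
  size 4 → [3,5,6,7]=1  [4,5,6,7]=1
  size 5 → [2,4,5,6,7]=1  [3,4,5,6,7]=2
  size 6 → [2,3,4,5,6,7]=3
  first=0(b) contributes 3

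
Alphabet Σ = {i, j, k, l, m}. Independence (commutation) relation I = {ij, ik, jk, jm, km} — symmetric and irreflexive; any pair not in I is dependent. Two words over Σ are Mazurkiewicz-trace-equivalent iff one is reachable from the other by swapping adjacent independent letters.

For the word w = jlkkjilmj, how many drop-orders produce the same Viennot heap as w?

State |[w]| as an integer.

24

#0=j has no predecessor
#1=l depends on [0:j]
#2=k depends on [1:l]
#3=k depends on [2:k]
#4=j depends on [1:l]
#5=i depends on [1:l]
#6=l depends on [3:k, 4:j, 5:i]
#7=m depends on [6:l]
#8=j depends on [6:l]
sources: [0:j]
N(rest) = Σ N(rest − s) over sources s of rest; N(one piece) = 1:
  size 1 → [7]=1  [8]=1
  size 2 → [7,8]=2
  size 3 → [6,7,8]=2
  size 4 → [3,6,7,8]=2  [4,6,7,8]=2  [5,6,7,8]=2
  size 5 → [2,3,6,7,8]=2  [3,4,6,7,8]=4  [3,5,6,7,8]=4  [4,5,6,7,8]=4
  size 6 → [2,3,4,6,7,8]=6  [2,3,5,6,7,8]=6  [3,4,5,6,7,8]=12
  size 7 → [2,3,4,5,6,7,8]=24
  first=0(j) contributes 24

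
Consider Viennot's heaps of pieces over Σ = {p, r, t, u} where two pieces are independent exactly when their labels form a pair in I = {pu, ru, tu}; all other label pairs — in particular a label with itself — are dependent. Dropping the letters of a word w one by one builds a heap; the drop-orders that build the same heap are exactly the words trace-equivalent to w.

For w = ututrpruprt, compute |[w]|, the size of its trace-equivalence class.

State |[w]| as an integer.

piece 0:u — minimal
piece 1:t — minimal
piece 2:u rests on {0:u}
piece 3:t rests on {1:t}
piece 4:r rests on {3:t}
piece 5:p rests on {4:r}
piece 6:r rests on {5:p}
piece 7:u rests on {2:u}
piece 8:p rests on {6:r}
piece 9:r rests on {8:p}
piece 10:t rests on {9:r}
minimal pieces: {0:u, 1:t}
ways to finish when only these pieces remain (= sum over removing one remaining piece with nothing left below it):
  1 left: {7}→1  {10}→1
  2 left: {2,7}→1  {7,10}→2  {9,10}→1
  3 left: {0,2,7}→1  {2,7,10}→3  {7,9,10}→3  {8,9,10}→1
  4 left: {0,2,7,10}→4  {2,7,9,10}→6  {6,8,9,10}→1  {7,8,9,10}→4
  5 left: {0,2,7,9,10}→10  {2,7,8,9,10}→10  {5,6,8,9,10}→1  {6,7,8,9,10}→5
  6 left: {0,2,7,8,9,10}→20  {2,6,7,8,9,10}→15  {4,5,6,8,9,10}→1  {5,6,7,8,9,10}→6
  7 left: {0,2,6,7,8,9,10}→35  {2,5,6,7,8,9,10}→21  {3,4,5,6,8,9,10}→1  {4,5,6,7,8,9,10}→7
  8 left: {0,2,5,6,7,8,9,10}→56  {1,3,4,5,6,8,9,10}→1  {2,4,5,6,7,8,9,10}→28  {3,4,5,6,7,8,9,10}→8
  9 left: {0,2,4,5,6,7,8,9,10}→84  {1,3,4,5,6,7,8,9,10}→9  {2,3,4,5,6,7,8,9,10}→36
  placing 0:u first → 45 extensions
  placing 1:t first → 120 extensions
total linear extensions = 165

165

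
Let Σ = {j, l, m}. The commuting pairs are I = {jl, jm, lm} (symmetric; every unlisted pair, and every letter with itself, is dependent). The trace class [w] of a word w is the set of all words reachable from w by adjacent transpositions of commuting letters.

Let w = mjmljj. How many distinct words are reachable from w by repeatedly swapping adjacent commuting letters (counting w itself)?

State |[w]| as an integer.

drop 0:m onto floor
drop 1:j onto floor
drop 2:m onto {0:m}
drop 3:l onto floor
drop 4:j onto {1:j}
drop 5:j onto {4:j}
ground layer = {0:m, 1:j, 3:l}
drop-orders for the pieces not yet dropped (sum over which currently-grounded one goes next):
  1 to go: {2} 1  {3} 1  {5} 1
  2 to go: {0,2} 1  {2,3} 2  {2,5} 2  {3,5} 2  {4,5} 1
  3 to go: {0,2,3} 3  {0,2,5} 3  {1,4,5} 1  {2,3,5} 6  {2,4,5} 3  {3,4,5} 3
  4 to go: {0,2,3,5} 12  {0,2,4,5} 6  {1,2,4,5} 4  {1,3,4,5} 4  {2,3,4,5} 12
  if 0:m drops first: 20 orders
  if 1:j drops first: 30 orders
  if 3:l drops first: 10 orders
heap linearizations: 60

60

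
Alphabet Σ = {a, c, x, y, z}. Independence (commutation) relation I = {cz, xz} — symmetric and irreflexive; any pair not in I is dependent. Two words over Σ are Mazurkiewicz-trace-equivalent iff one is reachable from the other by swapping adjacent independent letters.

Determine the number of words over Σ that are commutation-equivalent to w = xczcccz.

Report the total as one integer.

piece 0:x — minimal
piece 1:c rests on {0:x}
piece 2:z — minimal
piece 3:c rests on {1:c}
piece 4:c rests on {3:c}
piece 5:c rests on {4:c}
piece 6:z rests on {2:z}
minimal pieces: {0:x, 2:z}
ways to finish when only these pieces remain (= sum over removing one remaining piece with nothing left below it):
  1 left: {5}→1  {6}→1
  2 left: {2,6}→1  {4,5}→1  {5,6}→2
  3 left: {2,5,6}→3  {3,4,5}→1  {4,5,6}→3
  4 left: {1,3,4,5}→1  {2,4,5,6}→6  {3,4,5,6}→4
  5 left: {0,1,3,4,5}→1  {1,3,4,5,6}→5  {2,3,4,5,6}→10
  placing 0:x first → 15 extensions
  placing 2:z first → 6 extensions
total linear extensions = 21

21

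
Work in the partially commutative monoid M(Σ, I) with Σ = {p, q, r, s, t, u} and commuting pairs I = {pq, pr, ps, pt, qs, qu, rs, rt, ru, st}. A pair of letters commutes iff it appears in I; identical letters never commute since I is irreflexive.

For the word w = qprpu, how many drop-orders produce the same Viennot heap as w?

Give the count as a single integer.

drop 0:q onto floor
drop 1:p onto floor
drop 2:r onto {0:q}
drop 3:p onto {1:p}
drop 4:u onto {3:p}
ground layer = {0:q, 1:p}
drop-orders for the pieces not yet dropped (sum over which currently-grounded one goes next):
  1 to go: {2} 1  {4} 1
  2 to go: {0,2} 1  {2,4} 2  {3,4} 1
  3 to go: {0,2,4} 3  {1,3,4} 1  {2,3,4} 3
  if 0:q drops first: 4 orders
  if 1:p drops first: 6 orders
heap linearizations: 10

10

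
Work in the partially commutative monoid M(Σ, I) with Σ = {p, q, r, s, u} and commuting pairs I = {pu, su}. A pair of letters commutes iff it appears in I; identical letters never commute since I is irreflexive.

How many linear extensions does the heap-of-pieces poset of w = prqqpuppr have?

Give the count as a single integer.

4

0(p) covers ∅
1(r) covers 0:p
2(q) covers 1:r
3(q) covers 2:q
4(p) covers 3:q
5(u) covers 3:q
6(p) covers 4:p
7(p) covers 6:p
8(r) covers 5:u, 7:p
floor of heap: 0:p
completions by unplaced set U, small U first (add the entries for U minus each lowest piece of U):
  |U|=1: {8}:1
  |U|=2: {5,8}:1  {7,8}:1
  |U|=3: {5,7,8}:2  {6,7,8}:1
  |U|=4: {4,6,7,8}:1  {5,6,7,8}:3
  |U|=5: {4,5,6,7,8}:4
  |U|=6: {3,4,5,6,7,8}:4
  |U|=7: {2,3,4,5,6,7,8}:4
  start at 0(p): 4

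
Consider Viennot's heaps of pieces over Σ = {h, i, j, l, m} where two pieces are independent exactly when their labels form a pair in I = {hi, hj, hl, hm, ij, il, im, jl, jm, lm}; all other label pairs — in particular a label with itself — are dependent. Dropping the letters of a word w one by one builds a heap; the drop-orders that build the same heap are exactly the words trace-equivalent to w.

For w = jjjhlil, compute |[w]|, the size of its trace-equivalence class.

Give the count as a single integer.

piece 0:j — minimal
piece 1:j rests on {0:j}
piece 2:j rests on {1:j}
piece 3:h — minimal
piece 4:l — minimal
piece 5:i — minimal
piece 6:l rests on {4:l}
minimal pieces: {0:j, 3:h, 4:l, 5:i}
ways to finish when only these pieces remain (= sum over removing one remaining piece with nothing left below it):
  1 left: {2}→1  {3}→1  {5}→1  {6}→1
  2 left: {1,2}→1  {2,3}→2  {2,5}→2  {2,6}→2  {3,5}→2  {3,6}→2  {4,6}→1  {5,6}→2
  3 left: {0,1,2}→1  {1,2,3}→3  {1,2,5}→3  {1,2,6}→3  {2,3,5}→6  {2,3,6}→6  {2,4,6}→3  {2,5,6}→6  {3,4,6}→3  {3,5,6}→6  {4,5,6}→3
  4 left: {0,1,2,3}→4  {0,1,2,5}→4  {0,1,2,6}→4  {1,2,3,5}→12  {1,2,3,6}→12  {1,2,4,6}→6  {1,2,5,6}→12  {2,3,4,6}→12  {2,3,5,6}→24  {2,4,5,6}→12  {3,4,5,6}→12
  5 left: {0,1,2,3,5}→20  {0,1,2,3,6}→20  {0,1,2,4,6}→10  {0,1,2,5,6}→20  {1,2,3,4,6}→30  {1,2,3,5,6}→60  {1,2,4,5,6}→30  {2,3,4,5,6}→60
  placing 0:j first → 180 extensions
  placing 3:h first → 60 extensions
  placing 4:l first → 120 extensions
  placing 5:i first → 60 extensions
total linear extensions = 420

420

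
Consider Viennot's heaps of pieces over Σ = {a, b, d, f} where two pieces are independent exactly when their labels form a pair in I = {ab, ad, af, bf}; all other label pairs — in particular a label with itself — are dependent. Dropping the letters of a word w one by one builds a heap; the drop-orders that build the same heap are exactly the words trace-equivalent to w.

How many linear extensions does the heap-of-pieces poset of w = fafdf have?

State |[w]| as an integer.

5

0(f) covers ∅
1(a) covers ∅
2(f) covers 0:f
3(d) covers 2:f
4(f) covers 3:d
floor of heap: 0:f, 1:a
completions by unplaced set U, small U first (add the entries for U minus each lowest piece of U):
  |U|=1: {1}:1  {4}:1
  |U|=2: {1,4}:2  {3,4}:1
  |U|=3: {1,3,4}:3  {2,3,4}:1
  start at 0(f): 4
  start at 1(a): 1
sum over floor = 5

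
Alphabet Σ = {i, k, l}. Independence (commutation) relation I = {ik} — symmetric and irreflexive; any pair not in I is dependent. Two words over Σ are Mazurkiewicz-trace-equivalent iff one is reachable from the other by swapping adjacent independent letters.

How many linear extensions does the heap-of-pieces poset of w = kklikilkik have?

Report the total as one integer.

drop 0:k onto floor
drop 1:k onto {0:k}
drop 2:l onto {1:k}
drop 3:i onto {2:l}
drop 4:k onto {2:l}
drop 5:i onto {3:i}
drop 6:l onto {4:k, 5:i}
drop 7:k onto {6:l}
drop 8:i onto {6:l}
drop 9:k onto {7:k}
ground layer = {0:k}
drop-orders for the pieces not yet dropped (sum over which currently-grounded one goes next):
  1 to go: {8} 1  {9} 1
  2 to go: {7,9} 1  {8,9} 2
  3 to go: {7,8,9} 3
  4 to go: {6,7,8,9} 3
  5 to go: {4,6,7,8,9} 3  {5,6,7,8,9} 3
  6 to go: {3,5,6,7,8,9} 3  {4,5,6,7,8,9} 6
  7 to go: {3,4,5,6,7,8,9} 9
  8 to go: {2,3,4,5,6,7,8,9} 9
  if 0:k drops first: 9 orders

9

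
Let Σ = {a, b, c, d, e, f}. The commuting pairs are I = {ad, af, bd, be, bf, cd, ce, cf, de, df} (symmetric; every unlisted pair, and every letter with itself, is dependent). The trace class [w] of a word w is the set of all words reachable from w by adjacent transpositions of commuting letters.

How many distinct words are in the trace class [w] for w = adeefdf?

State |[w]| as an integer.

piece 0:a — minimal
piece 1:d — minimal
piece 2:e rests on {0:a}
piece 3:e rests on {2:e}
piece 4:f rests on {3:e}
piece 5:d rests on {1:d}
piece 6:f rests on {4:f}
minimal pieces: {0:a, 1:d}
ways to finish when only these pieces remain (= sum over removing one remaining piece with nothing left below it):
  1 left: {5}→1  {6}→1
  2 left: {1,5}→1  {4,6}→1  {5,6}→2
  3 left: {1,5,6}→3  {3,4,6}→1  {4,5,6}→3
  4 left: {1,4,5,6}→6  {2,3,4,6}→1  {3,4,5,6}→4
  5 left: {0,2,3,4,6}→1  {1,3,4,5,6}→10  {2,3,4,5,6}→5
  placing 0:a first → 15 extensions
  placing 1:d first → 6 extensions
total linear extensions = 21

21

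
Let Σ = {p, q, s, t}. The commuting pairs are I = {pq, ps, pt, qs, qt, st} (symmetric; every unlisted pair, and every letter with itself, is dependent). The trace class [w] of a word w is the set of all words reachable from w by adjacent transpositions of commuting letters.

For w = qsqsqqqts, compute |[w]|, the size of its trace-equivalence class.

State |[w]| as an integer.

0(q) covers ∅
1(s) covers ∅
2(q) covers 0:q
3(s) covers 1:s
4(q) covers 2:q
5(q) covers 4:q
6(q) covers 5:q
7(t) covers ∅
8(s) covers 3:s
floor of heap: 0:q, 1:s, 7:t
completions by unplaced set U, small U first (add the entries for U minus each lowest piece of U):
  |U|=1: {6}:1  {7}:1  {8}:1
  |U|=2: {3,8}:1  {5,6}:1  {6,7}:2  {6,8}:2  {7,8}:2
  |U|=3: {1,3,8}:1  {3,6,8}:3  {3,7,8}:3  {4,5,6}:1  {5,6,7}:3  {5,6,8}:3  {6,7,8}:6
  |U|=4: {1,3,6,8}:4  {1,3,7,8}:4  {2,4,5,6}:1  {3,5,6,8}:6  {3,6,7,8}:12  {4,5,6,7}:4  {4,5,6,8}:4  {5,6,7,8}:12
  |U|=5: {0,2,4,5,6}:1  {1,3,5,6,8}:10  {1,3,6,7,8}:20  {2,4,5,6,7}:5  {2,4,5,6,8}:5  {3,4,5,6,8}:10  {3,5,6,7,8}:30  {4,5,6,7,8}:20
  |U|=6: {0,2,4,5,6,7}:6  {0,2,4,5,6,8}:6  {1,3,4,5,6,8}:20  {1,3,5,6,7,8}:60  {2,3,4,5,6,8}:15  {2,4,5,6,7,8}:30  {3,4,5,6,7,8}:60
  |U|=7: {0,2,3,4,5,6,8}:21  {0,2,4,5,6,7,8}:42  {1,2,3,4,5,6,8}:35  {1,3,4,5,6,7,8}:140  {2,3,4,5,6,7,8}:105
  start at 0(q): 280
  start at 1(s): 168
  start at 7(t): 56
sum over floor = 504

504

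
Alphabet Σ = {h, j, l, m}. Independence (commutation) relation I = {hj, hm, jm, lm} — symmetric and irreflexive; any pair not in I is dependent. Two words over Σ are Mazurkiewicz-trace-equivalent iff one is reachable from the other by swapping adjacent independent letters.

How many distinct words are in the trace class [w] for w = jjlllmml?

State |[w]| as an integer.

28

drop 0:j onto floor
drop 1:j onto {0:j}
drop 2:l onto {1:j}
drop 3:l onto {2:l}
drop 4:l onto {3:l}
drop 5:m onto floor
drop 6:m onto {5:m}
drop 7:l onto {4:l}
ground layer = {0:j, 5:m}
drop-orders for the pieces not yet dropped (sum over which currently-grounded one goes next):
  1 to go: {6} 1  {7} 1
  2 to go: {4,7} 1  {5,6} 1  {6,7} 2
  3 to go: {3,4,7} 1  {4,6,7} 3  {5,6,7} 3
  4 to go: {2,3,4,7} 1  {3,4,6,7} 4  {4,5,6,7} 6
  5 to go: {1,2,3,4,7} 1  {2,3,4,6,7} 5  {3,4,5,6,7} 10
  6 to go: {0,1,2,3,4,7} 1  {1,2,3,4,6,7} 6  {2,3,4,5,6,7} 15
  if 0:j drops first: 21 orders
  if 5:m drops first: 7 orders
heap linearizations: 28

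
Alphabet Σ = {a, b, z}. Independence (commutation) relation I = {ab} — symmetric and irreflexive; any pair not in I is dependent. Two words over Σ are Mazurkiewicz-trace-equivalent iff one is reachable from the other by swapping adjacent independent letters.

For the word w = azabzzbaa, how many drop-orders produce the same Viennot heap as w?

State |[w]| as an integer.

piece 0:a — minimal
piece 1:z rests on {0:a}
piece 2:a rests on {1:z}
piece 3:b rests on {1:z}
piece 4:z rests on {2:a, 3:b}
piece 5:z rests on {4:z}
piece 6:b rests on {5:z}
piece 7:a rests on {5:z}
piece 8:a rests on {7:a}
minimal pieces: {0:a}
ways to finish when only these pieces remain (= sum over removing one remaining piece with nothing left below it):
  1 left: {6}→1  {8}→1
  2 left: {6,8}→2  {7,8}→1
  3 left: {6,7,8}→3
  4 left: {5,6,7,8}→3
  5 left: {4,5,6,7,8}→3
  6 left: {2,4,5,6,7,8}→3  {3,4,5,6,7,8}→3
  7 left: {2,3,4,5,6,7,8}→6
  placing 0:a first → 6 extensions

6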